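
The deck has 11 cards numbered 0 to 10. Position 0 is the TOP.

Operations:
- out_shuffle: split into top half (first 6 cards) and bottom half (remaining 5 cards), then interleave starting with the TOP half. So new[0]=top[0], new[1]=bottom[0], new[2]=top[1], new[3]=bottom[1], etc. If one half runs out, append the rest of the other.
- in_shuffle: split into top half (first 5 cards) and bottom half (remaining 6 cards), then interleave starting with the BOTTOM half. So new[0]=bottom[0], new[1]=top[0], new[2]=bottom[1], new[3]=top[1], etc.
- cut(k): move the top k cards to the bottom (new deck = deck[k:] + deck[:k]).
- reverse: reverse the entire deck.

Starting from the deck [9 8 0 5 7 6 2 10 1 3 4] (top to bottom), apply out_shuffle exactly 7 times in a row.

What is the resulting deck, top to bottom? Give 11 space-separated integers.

After op 1 (out_shuffle): [9 2 8 10 0 1 5 3 7 4 6]
After op 2 (out_shuffle): [9 5 2 3 8 7 10 4 0 6 1]
After op 3 (out_shuffle): [9 10 5 4 2 0 3 6 8 1 7]
After op 4 (out_shuffle): [9 3 10 6 5 8 4 1 2 7 0]
After op 5 (out_shuffle): [9 4 3 1 10 2 6 7 5 0 8]
After op 6 (out_shuffle): [9 6 4 7 3 5 1 0 10 8 2]
After op 7 (out_shuffle): [9 1 6 0 4 10 7 8 3 2 5]

Answer: 9 1 6 0 4 10 7 8 3 2 5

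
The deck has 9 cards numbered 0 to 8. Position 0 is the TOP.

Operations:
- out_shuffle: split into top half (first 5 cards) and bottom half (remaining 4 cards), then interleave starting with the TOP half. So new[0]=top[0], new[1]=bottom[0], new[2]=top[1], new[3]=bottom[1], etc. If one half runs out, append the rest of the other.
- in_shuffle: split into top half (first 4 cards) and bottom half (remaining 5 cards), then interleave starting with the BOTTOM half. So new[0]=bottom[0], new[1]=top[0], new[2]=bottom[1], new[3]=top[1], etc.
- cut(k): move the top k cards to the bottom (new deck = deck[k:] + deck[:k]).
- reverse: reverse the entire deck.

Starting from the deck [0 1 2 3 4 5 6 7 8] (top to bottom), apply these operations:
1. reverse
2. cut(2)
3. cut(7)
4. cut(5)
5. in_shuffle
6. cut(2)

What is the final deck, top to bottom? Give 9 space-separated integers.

Answer: 7 2 6 1 5 0 4 8 3

Derivation:
After op 1 (reverse): [8 7 6 5 4 3 2 1 0]
After op 2 (cut(2)): [6 5 4 3 2 1 0 8 7]
After op 3 (cut(7)): [8 7 6 5 4 3 2 1 0]
After op 4 (cut(5)): [3 2 1 0 8 7 6 5 4]
After op 5 (in_shuffle): [8 3 7 2 6 1 5 0 4]
After op 6 (cut(2)): [7 2 6 1 5 0 4 8 3]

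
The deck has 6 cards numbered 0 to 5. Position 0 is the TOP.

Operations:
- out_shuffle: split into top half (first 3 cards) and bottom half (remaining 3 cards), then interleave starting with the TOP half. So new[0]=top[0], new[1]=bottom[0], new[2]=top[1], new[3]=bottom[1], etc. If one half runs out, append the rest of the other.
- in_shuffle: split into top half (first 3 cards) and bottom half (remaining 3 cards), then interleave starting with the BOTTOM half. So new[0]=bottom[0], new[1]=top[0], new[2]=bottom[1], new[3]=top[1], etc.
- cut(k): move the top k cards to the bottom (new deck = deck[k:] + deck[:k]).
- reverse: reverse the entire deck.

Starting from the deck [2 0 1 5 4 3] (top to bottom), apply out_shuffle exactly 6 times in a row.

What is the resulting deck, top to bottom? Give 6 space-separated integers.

Answer: 2 4 5 1 0 3

Derivation:
After op 1 (out_shuffle): [2 5 0 4 1 3]
After op 2 (out_shuffle): [2 4 5 1 0 3]
After op 3 (out_shuffle): [2 1 4 0 5 3]
After op 4 (out_shuffle): [2 0 1 5 4 3]
After op 5 (out_shuffle): [2 5 0 4 1 3]
After op 6 (out_shuffle): [2 4 5 1 0 3]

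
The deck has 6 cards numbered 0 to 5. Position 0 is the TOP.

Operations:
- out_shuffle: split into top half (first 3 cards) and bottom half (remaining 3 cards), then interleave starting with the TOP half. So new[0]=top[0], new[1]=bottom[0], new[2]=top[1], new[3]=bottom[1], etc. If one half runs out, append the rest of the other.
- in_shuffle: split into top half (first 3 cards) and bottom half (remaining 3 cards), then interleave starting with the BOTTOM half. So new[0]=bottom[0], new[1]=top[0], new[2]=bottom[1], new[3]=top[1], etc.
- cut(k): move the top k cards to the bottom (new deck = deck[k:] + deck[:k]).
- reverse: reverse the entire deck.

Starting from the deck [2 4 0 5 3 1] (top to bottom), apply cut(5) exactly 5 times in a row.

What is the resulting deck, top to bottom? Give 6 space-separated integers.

Answer: 4 0 5 3 1 2

Derivation:
After op 1 (cut(5)): [1 2 4 0 5 3]
After op 2 (cut(5)): [3 1 2 4 0 5]
After op 3 (cut(5)): [5 3 1 2 4 0]
After op 4 (cut(5)): [0 5 3 1 2 4]
After op 5 (cut(5)): [4 0 5 3 1 2]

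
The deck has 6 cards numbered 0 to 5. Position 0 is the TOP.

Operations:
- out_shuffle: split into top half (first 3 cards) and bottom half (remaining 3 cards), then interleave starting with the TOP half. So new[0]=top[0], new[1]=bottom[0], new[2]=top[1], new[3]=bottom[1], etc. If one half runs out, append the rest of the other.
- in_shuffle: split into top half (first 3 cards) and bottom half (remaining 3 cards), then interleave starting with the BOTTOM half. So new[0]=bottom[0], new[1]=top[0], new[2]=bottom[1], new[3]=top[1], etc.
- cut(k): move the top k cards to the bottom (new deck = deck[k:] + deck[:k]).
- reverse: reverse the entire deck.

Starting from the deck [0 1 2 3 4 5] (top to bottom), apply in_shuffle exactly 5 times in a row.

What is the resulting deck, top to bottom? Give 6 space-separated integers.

After op 1 (in_shuffle): [3 0 4 1 5 2]
After op 2 (in_shuffle): [1 3 5 0 2 4]
After op 3 (in_shuffle): [0 1 2 3 4 5]
After op 4 (in_shuffle): [3 0 4 1 5 2]
After op 5 (in_shuffle): [1 3 5 0 2 4]

Answer: 1 3 5 0 2 4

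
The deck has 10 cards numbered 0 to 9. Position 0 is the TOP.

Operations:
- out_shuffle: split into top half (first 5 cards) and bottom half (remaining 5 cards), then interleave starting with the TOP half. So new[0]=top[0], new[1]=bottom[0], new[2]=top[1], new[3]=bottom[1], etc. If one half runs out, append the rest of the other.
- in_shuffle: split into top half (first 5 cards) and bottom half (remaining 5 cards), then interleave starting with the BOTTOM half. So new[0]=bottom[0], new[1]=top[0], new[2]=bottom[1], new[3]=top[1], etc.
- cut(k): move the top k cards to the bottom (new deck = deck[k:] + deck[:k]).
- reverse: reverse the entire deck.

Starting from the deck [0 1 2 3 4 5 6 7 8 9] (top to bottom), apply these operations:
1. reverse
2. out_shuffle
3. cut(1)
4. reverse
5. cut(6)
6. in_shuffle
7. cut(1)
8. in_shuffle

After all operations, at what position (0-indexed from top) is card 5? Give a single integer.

Answer: 3

Derivation:
After op 1 (reverse): [9 8 7 6 5 4 3 2 1 0]
After op 2 (out_shuffle): [9 4 8 3 7 2 6 1 5 0]
After op 3 (cut(1)): [4 8 3 7 2 6 1 5 0 9]
After op 4 (reverse): [9 0 5 1 6 2 7 3 8 4]
After op 5 (cut(6)): [7 3 8 4 9 0 5 1 6 2]
After op 6 (in_shuffle): [0 7 5 3 1 8 6 4 2 9]
After op 7 (cut(1)): [7 5 3 1 8 6 4 2 9 0]
After op 8 (in_shuffle): [6 7 4 5 2 3 9 1 0 8]
Card 5 is at position 3.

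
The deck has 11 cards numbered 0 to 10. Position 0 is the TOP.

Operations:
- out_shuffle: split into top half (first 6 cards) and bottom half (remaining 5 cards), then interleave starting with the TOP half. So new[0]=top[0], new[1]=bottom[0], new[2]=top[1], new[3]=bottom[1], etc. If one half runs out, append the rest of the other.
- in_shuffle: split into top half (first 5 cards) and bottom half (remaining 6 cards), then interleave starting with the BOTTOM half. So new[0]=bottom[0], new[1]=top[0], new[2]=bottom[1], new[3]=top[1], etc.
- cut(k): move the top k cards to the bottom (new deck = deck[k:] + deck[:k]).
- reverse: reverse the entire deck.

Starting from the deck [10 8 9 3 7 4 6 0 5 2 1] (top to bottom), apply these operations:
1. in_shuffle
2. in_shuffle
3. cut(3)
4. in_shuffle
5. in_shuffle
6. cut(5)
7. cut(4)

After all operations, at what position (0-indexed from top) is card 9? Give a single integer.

After op 1 (in_shuffle): [4 10 6 8 0 9 5 3 2 7 1]
After op 2 (in_shuffle): [9 4 5 10 3 6 2 8 7 0 1]
After op 3 (cut(3)): [10 3 6 2 8 7 0 1 9 4 5]
After op 4 (in_shuffle): [7 10 0 3 1 6 9 2 4 8 5]
After op 5 (in_shuffle): [6 7 9 10 2 0 4 3 8 1 5]
After op 6 (cut(5)): [0 4 3 8 1 5 6 7 9 10 2]
After op 7 (cut(4)): [1 5 6 7 9 10 2 0 4 3 8]
Card 9 is at position 4.

Answer: 4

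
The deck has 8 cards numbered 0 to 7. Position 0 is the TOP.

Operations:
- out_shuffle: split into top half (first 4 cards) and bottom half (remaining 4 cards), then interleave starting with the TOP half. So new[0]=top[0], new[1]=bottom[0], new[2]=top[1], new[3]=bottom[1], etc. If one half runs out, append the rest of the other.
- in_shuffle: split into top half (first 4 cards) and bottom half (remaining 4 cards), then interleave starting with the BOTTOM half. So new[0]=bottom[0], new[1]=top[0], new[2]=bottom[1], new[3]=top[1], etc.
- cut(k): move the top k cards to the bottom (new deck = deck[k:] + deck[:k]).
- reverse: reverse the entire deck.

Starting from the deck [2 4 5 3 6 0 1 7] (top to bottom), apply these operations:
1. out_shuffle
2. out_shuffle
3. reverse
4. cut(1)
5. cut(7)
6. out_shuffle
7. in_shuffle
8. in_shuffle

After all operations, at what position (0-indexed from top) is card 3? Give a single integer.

After op 1 (out_shuffle): [2 6 4 0 5 1 3 7]
After op 2 (out_shuffle): [2 5 6 1 4 3 0 7]
After op 3 (reverse): [7 0 3 4 1 6 5 2]
After op 4 (cut(1)): [0 3 4 1 6 5 2 7]
After op 5 (cut(7)): [7 0 3 4 1 6 5 2]
After op 6 (out_shuffle): [7 1 0 6 3 5 4 2]
After op 7 (in_shuffle): [3 7 5 1 4 0 2 6]
After op 8 (in_shuffle): [4 3 0 7 2 5 6 1]
Card 3 is at position 1.

Answer: 1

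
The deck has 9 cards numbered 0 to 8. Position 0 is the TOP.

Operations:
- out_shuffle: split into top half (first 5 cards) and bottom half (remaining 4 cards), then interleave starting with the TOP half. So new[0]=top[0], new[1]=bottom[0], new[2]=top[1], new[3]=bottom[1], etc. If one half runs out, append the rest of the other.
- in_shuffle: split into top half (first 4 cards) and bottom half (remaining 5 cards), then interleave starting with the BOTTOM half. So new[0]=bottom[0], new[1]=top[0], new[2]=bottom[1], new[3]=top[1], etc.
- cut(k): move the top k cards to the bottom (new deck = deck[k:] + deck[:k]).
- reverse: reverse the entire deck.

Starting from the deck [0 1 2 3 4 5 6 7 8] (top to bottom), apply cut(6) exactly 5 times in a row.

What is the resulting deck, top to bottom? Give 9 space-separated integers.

After op 1 (cut(6)): [6 7 8 0 1 2 3 4 5]
After op 2 (cut(6)): [3 4 5 6 7 8 0 1 2]
After op 3 (cut(6)): [0 1 2 3 4 5 6 7 8]
After op 4 (cut(6)): [6 7 8 0 1 2 3 4 5]
After op 5 (cut(6)): [3 4 5 6 7 8 0 1 2]

Answer: 3 4 5 6 7 8 0 1 2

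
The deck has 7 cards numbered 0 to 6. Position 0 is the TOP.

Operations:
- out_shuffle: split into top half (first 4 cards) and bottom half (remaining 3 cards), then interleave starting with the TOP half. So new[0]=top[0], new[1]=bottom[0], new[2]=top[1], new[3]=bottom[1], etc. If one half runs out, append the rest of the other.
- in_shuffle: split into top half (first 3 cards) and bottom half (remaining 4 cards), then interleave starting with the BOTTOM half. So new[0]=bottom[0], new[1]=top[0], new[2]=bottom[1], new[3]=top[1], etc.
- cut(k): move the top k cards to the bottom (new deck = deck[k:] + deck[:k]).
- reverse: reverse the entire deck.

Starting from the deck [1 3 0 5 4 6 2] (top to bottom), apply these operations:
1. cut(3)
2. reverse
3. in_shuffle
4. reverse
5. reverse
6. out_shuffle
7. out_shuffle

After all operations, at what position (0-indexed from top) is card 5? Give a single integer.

After op 1 (cut(3)): [5 4 6 2 1 3 0]
After op 2 (reverse): [0 3 1 2 6 4 5]
After op 3 (in_shuffle): [2 0 6 3 4 1 5]
After op 4 (reverse): [5 1 4 3 6 0 2]
After op 5 (reverse): [2 0 6 3 4 1 5]
After op 6 (out_shuffle): [2 4 0 1 6 5 3]
After op 7 (out_shuffle): [2 6 4 5 0 3 1]
Card 5 is at position 3.

Answer: 3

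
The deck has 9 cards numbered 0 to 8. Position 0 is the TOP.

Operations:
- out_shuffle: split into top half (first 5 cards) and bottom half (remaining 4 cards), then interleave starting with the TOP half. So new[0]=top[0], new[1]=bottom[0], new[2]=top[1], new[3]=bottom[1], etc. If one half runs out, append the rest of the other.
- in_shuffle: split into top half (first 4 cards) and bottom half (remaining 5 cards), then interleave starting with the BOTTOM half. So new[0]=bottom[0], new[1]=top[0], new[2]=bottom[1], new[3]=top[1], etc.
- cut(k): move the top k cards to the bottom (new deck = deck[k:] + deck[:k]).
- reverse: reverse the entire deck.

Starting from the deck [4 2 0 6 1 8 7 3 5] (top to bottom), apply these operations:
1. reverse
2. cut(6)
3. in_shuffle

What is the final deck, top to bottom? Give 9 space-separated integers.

After op 1 (reverse): [5 3 7 8 1 6 0 2 4]
After op 2 (cut(6)): [0 2 4 5 3 7 8 1 6]
After op 3 (in_shuffle): [3 0 7 2 8 4 1 5 6]

Answer: 3 0 7 2 8 4 1 5 6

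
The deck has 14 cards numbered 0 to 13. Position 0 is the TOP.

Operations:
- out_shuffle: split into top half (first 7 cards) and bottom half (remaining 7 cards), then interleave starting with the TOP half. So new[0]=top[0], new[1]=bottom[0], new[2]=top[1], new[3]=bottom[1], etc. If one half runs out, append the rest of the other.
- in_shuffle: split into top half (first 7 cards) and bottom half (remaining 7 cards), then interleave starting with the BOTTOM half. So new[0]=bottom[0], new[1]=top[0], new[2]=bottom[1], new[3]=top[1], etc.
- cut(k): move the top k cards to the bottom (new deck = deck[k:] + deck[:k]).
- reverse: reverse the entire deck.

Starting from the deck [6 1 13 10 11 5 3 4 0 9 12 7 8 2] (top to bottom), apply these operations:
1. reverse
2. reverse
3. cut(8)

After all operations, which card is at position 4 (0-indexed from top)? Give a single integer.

Answer: 8

Derivation:
After op 1 (reverse): [2 8 7 12 9 0 4 3 5 11 10 13 1 6]
After op 2 (reverse): [6 1 13 10 11 5 3 4 0 9 12 7 8 2]
After op 3 (cut(8)): [0 9 12 7 8 2 6 1 13 10 11 5 3 4]
Position 4: card 8.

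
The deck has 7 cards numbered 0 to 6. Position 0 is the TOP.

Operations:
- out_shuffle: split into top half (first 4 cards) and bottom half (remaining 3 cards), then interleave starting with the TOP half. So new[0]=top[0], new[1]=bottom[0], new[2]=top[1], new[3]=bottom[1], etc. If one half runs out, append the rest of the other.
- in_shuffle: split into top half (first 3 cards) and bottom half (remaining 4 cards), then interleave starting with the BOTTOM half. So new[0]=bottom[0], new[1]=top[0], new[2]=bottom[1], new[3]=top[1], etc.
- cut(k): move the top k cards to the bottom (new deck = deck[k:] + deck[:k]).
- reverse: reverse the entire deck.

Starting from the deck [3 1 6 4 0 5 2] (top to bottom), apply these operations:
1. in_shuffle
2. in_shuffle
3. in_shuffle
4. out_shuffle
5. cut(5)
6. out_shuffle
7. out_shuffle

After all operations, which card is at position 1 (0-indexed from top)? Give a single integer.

After op 1 (in_shuffle): [4 3 0 1 5 6 2]
After op 2 (in_shuffle): [1 4 5 3 6 0 2]
After op 3 (in_shuffle): [3 1 6 4 0 5 2]
After op 4 (out_shuffle): [3 0 1 5 6 2 4]
After op 5 (cut(5)): [2 4 3 0 1 5 6]
After op 6 (out_shuffle): [2 1 4 5 3 6 0]
After op 7 (out_shuffle): [2 3 1 6 4 0 5]
Position 1: card 3.

Answer: 3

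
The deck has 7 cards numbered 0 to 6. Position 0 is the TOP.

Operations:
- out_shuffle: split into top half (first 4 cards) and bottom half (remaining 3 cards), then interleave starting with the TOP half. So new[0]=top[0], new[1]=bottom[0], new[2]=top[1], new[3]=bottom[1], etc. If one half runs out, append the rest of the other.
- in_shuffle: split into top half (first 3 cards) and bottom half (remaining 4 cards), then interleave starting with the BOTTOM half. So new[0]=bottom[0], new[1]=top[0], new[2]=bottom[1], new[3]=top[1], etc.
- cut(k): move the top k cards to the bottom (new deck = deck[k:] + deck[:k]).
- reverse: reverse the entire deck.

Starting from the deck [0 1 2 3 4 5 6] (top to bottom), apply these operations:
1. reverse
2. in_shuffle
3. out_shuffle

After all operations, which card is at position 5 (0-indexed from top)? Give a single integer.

After op 1 (reverse): [6 5 4 3 2 1 0]
After op 2 (in_shuffle): [3 6 2 5 1 4 0]
After op 3 (out_shuffle): [3 1 6 4 2 0 5]
Position 5: card 0.

Answer: 0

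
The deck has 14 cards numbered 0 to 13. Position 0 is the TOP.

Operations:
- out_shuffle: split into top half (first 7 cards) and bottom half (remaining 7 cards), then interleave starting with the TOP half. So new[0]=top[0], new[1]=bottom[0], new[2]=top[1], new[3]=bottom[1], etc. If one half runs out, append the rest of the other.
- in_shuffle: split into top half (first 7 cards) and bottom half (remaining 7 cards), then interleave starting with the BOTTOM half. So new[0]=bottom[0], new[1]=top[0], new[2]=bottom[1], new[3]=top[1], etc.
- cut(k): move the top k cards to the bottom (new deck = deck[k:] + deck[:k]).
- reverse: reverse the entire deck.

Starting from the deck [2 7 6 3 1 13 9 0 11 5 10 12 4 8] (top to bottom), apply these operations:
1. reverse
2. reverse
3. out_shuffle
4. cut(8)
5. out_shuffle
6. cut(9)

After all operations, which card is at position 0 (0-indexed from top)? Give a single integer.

After op 1 (reverse): [8 4 12 10 5 11 0 9 13 1 3 6 7 2]
After op 2 (reverse): [2 7 6 3 1 13 9 0 11 5 10 12 4 8]
After op 3 (out_shuffle): [2 0 7 11 6 5 3 10 1 12 13 4 9 8]
After op 4 (cut(8)): [1 12 13 4 9 8 2 0 7 11 6 5 3 10]
After op 5 (out_shuffle): [1 0 12 7 13 11 4 6 9 5 8 3 2 10]
After op 6 (cut(9)): [5 8 3 2 10 1 0 12 7 13 11 4 6 9]
Position 0: card 5.

Answer: 5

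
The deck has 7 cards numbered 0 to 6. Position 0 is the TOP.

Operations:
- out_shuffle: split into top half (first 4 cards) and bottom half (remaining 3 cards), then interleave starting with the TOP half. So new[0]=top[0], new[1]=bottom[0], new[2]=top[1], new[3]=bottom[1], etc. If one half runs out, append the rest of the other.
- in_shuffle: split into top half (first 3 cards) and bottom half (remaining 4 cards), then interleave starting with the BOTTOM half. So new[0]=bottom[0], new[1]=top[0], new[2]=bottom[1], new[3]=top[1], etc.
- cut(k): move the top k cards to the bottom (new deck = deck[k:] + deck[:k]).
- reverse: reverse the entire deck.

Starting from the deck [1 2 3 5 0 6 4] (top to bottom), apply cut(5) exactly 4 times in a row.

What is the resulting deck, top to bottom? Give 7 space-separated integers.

Answer: 4 1 2 3 5 0 6

Derivation:
After op 1 (cut(5)): [6 4 1 2 3 5 0]
After op 2 (cut(5)): [5 0 6 4 1 2 3]
After op 3 (cut(5)): [2 3 5 0 6 4 1]
After op 4 (cut(5)): [4 1 2 3 5 0 6]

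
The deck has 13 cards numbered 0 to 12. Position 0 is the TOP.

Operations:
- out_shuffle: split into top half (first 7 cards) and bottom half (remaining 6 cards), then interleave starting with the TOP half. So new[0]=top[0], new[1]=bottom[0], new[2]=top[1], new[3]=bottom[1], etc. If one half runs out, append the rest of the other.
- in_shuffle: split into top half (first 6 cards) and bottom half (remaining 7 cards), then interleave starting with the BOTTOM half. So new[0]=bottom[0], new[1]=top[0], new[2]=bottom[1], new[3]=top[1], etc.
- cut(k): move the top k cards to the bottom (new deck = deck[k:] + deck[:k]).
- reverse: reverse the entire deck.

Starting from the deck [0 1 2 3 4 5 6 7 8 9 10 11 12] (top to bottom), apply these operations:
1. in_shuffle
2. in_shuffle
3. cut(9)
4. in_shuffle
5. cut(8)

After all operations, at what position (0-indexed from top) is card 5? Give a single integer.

After op 1 (in_shuffle): [6 0 7 1 8 2 9 3 10 4 11 5 12]
After op 2 (in_shuffle): [9 6 3 0 10 7 4 1 11 8 5 2 12]
After op 3 (cut(9)): [8 5 2 12 9 6 3 0 10 7 4 1 11]
After op 4 (in_shuffle): [3 8 0 5 10 2 7 12 4 9 1 6 11]
After op 5 (cut(8)): [4 9 1 6 11 3 8 0 5 10 2 7 12]
Card 5 is at position 8.

Answer: 8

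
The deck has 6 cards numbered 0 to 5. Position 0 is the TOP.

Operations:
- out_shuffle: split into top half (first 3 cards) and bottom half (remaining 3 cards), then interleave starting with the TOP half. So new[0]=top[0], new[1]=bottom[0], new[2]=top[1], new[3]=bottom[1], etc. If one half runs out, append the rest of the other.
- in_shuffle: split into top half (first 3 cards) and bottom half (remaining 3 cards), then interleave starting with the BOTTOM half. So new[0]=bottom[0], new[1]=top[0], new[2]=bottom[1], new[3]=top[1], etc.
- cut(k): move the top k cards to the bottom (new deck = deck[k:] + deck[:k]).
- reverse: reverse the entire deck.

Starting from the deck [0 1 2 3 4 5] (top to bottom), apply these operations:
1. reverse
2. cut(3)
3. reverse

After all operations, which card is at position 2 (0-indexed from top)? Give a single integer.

After op 1 (reverse): [5 4 3 2 1 0]
After op 2 (cut(3)): [2 1 0 5 4 3]
After op 3 (reverse): [3 4 5 0 1 2]
Position 2: card 5.

Answer: 5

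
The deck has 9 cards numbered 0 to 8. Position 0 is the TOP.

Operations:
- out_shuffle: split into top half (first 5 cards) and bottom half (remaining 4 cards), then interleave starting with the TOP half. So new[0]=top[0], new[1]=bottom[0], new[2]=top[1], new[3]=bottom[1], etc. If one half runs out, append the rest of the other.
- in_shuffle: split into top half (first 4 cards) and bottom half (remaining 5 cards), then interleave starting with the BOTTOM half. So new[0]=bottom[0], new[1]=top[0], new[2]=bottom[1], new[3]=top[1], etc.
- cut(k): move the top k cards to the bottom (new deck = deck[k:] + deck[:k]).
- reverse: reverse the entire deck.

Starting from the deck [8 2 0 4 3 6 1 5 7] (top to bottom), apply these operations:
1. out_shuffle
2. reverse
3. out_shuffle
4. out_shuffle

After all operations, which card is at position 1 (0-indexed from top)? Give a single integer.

After op 1 (out_shuffle): [8 6 2 1 0 5 4 7 3]
After op 2 (reverse): [3 7 4 5 0 1 2 6 8]
After op 3 (out_shuffle): [3 1 7 2 4 6 5 8 0]
After op 4 (out_shuffle): [3 6 1 5 7 8 2 0 4]
Position 1: card 6.

Answer: 6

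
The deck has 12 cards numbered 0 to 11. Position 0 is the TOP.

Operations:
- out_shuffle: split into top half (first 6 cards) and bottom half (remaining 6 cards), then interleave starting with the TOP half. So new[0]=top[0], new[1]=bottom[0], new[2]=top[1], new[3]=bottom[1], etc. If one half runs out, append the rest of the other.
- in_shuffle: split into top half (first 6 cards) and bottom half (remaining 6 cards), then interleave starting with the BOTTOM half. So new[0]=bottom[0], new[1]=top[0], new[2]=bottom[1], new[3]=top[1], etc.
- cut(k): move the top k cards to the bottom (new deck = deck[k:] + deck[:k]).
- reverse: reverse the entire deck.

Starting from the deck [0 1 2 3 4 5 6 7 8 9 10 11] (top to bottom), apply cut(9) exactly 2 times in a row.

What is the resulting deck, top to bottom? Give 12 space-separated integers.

Answer: 6 7 8 9 10 11 0 1 2 3 4 5

Derivation:
After op 1 (cut(9)): [9 10 11 0 1 2 3 4 5 6 7 8]
After op 2 (cut(9)): [6 7 8 9 10 11 0 1 2 3 4 5]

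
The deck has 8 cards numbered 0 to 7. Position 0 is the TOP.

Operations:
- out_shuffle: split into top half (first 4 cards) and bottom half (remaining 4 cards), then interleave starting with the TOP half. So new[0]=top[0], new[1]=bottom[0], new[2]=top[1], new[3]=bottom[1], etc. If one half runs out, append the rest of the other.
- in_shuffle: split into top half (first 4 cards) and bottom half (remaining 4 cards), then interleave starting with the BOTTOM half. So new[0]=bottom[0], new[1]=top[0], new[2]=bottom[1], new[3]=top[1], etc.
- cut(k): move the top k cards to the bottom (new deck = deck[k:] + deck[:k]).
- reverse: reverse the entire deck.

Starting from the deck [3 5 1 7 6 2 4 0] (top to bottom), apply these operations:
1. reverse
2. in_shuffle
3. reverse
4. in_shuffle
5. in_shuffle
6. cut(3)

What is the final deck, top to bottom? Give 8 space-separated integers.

Answer: 6 7 1 5 3 0 4 2

Derivation:
After op 1 (reverse): [0 4 2 6 7 1 5 3]
After op 2 (in_shuffle): [7 0 1 4 5 2 3 6]
After op 3 (reverse): [6 3 2 5 4 1 0 7]
After op 4 (in_shuffle): [4 6 1 3 0 2 7 5]
After op 5 (in_shuffle): [0 4 2 6 7 1 5 3]
After op 6 (cut(3)): [6 7 1 5 3 0 4 2]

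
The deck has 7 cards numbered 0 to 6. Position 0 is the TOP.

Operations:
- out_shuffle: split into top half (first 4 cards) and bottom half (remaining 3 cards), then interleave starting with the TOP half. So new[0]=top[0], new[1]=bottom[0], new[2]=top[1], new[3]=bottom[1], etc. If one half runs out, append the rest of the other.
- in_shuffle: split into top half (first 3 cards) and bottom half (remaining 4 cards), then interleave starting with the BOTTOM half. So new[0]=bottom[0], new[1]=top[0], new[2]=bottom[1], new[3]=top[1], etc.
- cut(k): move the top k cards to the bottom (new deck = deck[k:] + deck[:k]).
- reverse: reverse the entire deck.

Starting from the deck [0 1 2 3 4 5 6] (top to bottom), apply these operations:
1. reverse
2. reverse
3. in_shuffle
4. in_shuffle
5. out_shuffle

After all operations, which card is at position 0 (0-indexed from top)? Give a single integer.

Answer: 1

Derivation:
After op 1 (reverse): [6 5 4 3 2 1 0]
After op 2 (reverse): [0 1 2 3 4 5 6]
After op 3 (in_shuffle): [3 0 4 1 5 2 6]
After op 4 (in_shuffle): [1 3 5 0 2 4 6]
After op 5 (out_shuffle): [1 2 3 4 5 6 0]
Position 0: card 1.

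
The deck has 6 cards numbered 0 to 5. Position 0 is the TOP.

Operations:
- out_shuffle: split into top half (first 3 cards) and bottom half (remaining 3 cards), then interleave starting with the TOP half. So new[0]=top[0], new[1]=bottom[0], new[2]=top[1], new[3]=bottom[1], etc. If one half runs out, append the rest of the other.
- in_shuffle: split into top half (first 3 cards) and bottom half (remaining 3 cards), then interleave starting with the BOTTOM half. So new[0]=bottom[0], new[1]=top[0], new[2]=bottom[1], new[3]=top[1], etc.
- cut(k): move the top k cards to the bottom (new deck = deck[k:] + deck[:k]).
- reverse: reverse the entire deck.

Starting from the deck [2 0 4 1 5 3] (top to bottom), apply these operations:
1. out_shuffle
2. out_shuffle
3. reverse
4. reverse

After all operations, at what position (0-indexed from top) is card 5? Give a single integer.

After op 1 (out_shuffle): [2 1 0 5 4 3]
After op 2 (out_shuffle): [2 5 1 4 0 3]
After op 3 (reverse): [3 0 4 1 5 2]
After op 4 (reverse): [2 5 1 4 0 3]
Card 5 is at position 1.

Answer: 1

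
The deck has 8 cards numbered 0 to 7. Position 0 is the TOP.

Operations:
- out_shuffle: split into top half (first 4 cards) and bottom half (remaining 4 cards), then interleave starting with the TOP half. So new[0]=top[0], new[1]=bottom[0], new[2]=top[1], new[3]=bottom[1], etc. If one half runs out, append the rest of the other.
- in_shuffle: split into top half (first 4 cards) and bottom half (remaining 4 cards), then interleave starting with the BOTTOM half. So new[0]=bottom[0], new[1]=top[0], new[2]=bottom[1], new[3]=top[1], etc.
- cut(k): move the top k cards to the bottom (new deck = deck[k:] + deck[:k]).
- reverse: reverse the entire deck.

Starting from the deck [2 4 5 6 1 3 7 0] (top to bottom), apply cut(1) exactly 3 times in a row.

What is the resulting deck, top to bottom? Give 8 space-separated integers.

After op 1 (cut(1)): [4 5 6 1 3 7 0 2]
After op 2 (cut(1)): [5 6 1 3 7 0 2 4]
After op 3 (cut(1)): [6 1 3 7 0 2 4 5]

Answer: 6 1 3 7 0 2 4 5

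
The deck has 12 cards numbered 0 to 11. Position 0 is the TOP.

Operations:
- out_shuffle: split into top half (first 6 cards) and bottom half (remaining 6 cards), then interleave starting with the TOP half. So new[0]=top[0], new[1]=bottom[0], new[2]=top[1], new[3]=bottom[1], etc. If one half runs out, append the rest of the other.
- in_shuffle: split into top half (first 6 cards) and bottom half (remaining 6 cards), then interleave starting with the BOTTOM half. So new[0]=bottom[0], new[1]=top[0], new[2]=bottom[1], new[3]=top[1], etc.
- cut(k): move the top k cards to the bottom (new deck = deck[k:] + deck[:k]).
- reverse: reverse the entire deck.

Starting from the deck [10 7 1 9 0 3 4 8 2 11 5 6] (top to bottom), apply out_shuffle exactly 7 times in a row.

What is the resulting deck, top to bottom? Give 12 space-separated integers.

Answer: 10 2 3 1 5 8 0 7 11 4 9 6

Derivation:
After op 1 (out_shuffle): [10 4 7 8 1 2 9 11 0 5 3 6]
After op 2 (out_shuffle): [10 9 4 11 7 0 8 5 1 3 2 6]
After op 3 (out_shuffle): [10 8 9 5 4 1 11 3 7 2 0 6]
After op 4 (out_shuffle): [10 11 8 3 9 7 5 2 4 0 1 6]
After op 5 (out_shuffle): [10 5 11 2 8 4 3 0 9 1 7 6]
After op 6 (out_shuffle): [10 3 5 0 11 9 2 1 8 7 4 6]
After op 7 (out_shuffle): [10 2 3 1 5 8 0 7 11 4 9 6]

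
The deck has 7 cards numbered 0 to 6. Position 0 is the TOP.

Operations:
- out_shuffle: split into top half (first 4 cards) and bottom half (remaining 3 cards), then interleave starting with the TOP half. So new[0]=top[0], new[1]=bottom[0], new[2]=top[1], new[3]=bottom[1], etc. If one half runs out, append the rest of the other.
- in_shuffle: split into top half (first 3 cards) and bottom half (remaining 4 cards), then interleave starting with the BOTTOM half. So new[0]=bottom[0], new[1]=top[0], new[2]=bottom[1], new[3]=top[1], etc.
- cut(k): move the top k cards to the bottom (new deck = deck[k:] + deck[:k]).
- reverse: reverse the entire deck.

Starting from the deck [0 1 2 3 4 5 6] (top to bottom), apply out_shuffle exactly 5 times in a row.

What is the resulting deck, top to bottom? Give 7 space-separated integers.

After op 1 (out_shuffle): [0 4 1 5 2 6 3]
After op 2 (out_shuffle): [0 2 4 6 1 3 5]
After op 3 (out_shuffle): [0 1 2 3 4 5 6]
After op 4 (out_shuffle): [0 4 1 5 2 6 3]
After op 5 (out_shuffle): [0 2 4 6 1 3 5]

Answer: 0 2 4 6 1 3 5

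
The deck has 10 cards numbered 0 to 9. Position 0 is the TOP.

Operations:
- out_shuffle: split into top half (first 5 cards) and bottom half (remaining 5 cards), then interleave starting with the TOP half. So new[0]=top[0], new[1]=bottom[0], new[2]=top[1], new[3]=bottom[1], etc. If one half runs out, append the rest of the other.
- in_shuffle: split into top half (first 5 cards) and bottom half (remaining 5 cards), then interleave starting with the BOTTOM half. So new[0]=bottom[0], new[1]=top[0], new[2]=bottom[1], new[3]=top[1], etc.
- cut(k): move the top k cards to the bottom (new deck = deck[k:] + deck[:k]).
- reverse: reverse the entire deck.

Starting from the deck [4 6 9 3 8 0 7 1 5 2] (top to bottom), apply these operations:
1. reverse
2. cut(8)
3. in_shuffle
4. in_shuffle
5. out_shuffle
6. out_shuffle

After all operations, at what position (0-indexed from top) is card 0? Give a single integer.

Answer: 2

Derivation:
After op 1 (reverse): [2 5 1 7 0 8 3 9 6 4]
After op 2 (cut(8)): [6 4 2 5 1 7 0 8 3 9]
After op 3 (in_shuffle): [7 6 0 4 8 2 3 5 9 1]
After op 4 (in_shuffle): [2 7 3 6 5 0 9 4 1 8]
After op 5 (out_shuffle): [2 0 7 9 3 4 6 1 5 8]
After op 6 (out_shuffle): [2 4 0 6 7 1 9 5 3 8]
Card 0 is at position 2.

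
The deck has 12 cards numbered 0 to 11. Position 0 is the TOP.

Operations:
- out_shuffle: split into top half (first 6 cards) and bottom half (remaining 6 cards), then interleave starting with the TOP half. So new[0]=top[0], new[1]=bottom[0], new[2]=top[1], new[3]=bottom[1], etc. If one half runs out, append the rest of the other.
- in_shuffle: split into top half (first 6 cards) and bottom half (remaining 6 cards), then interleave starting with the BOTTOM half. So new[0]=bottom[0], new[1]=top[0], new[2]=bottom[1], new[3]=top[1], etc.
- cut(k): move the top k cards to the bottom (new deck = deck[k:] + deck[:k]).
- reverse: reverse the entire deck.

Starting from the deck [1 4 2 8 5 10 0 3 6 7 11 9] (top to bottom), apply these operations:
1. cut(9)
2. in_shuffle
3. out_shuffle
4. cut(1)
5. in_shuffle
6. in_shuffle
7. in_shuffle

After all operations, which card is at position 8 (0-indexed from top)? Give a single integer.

After op 1 (cut(9)): [7 11 9 1 4 2 8 5 10 0 3 6]
After op 2 (in_shuffle): [8 7 5 11 10 9 0 1 3 4 6 2]
After op 3 (out_shuffle): [8 0 7 1 5 3 11 4 10 6 9 2]
After op 4 (cut(1)): [0 7 1 5 3 11 4 10 6 9 2 8]
After op 5 (in_shuffle): [4 0 10 7 6 1 9 5 2 3 8 11]
After op 6 (in_shuffle): [9 4 5 0 2 10 3 7 8 6 11 1]
After op 7 (in_shuffle): [3 9 7 4 8 5 6 0 11 2 1 10]
Position 8: card 11.

Answer: 11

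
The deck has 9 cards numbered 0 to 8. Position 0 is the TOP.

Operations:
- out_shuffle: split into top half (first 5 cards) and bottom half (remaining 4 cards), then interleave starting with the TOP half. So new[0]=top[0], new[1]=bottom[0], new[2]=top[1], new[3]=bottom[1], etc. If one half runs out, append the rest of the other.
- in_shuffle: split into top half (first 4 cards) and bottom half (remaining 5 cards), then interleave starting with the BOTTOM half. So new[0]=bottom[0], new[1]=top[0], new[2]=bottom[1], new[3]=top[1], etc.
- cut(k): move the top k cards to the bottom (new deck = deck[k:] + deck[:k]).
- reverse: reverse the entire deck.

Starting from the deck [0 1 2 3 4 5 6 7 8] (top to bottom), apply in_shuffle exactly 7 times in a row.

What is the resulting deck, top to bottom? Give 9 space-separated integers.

After op 1 (in_shuffle): [4 0 5 1 6 2 7 3 8]
After op 2 (in_shuffle): [6 4 2 0 7 5 3 1 8]
After op 3 (in_shuffle): [7 6 5 4 3 2 1 0 8]
After op 4 (in_shuffle): [3 7 2 6 1 5 0 4 8]
After op 5 (in_shuffle): [1 3 5 7 0 2 4 6 8]
After op 6 (in_shuffle): [0 1 2 3 4 5 6 7 8]
After op 7 (in_shuffle): [4 0 5 1 6 2 7 3 8]

Answer: 4 0 5 1 6 2 7 3 8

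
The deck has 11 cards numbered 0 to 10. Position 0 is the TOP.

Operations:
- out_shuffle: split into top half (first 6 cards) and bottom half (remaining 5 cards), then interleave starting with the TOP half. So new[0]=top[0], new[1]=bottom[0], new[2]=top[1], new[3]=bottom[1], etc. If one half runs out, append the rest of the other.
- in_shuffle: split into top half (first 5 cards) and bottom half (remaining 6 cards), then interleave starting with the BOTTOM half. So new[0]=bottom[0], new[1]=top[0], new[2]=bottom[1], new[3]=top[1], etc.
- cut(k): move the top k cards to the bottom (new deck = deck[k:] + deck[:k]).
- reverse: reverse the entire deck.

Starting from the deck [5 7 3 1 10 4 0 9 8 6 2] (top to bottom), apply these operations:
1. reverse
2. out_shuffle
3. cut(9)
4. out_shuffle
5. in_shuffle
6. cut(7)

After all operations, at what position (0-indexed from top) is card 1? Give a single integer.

After op 1 (reverse): [2 6 8 9 0 4 10 1 3 7 5]
After op 2 (out_shuffle): [2 10 6 1 8 3 9 7 0 5 4]
After op 3 (cut(9)): [5 4 2 10 6 1 8 3 9 7 0]
After op 4 (out_shuffle): [5 8 4 3 2 9 10 7 6 0 1]
After op 5 (in_shuffle): [9 5 10 8 7 4 6 3 0 2 1]
After op 6 (cut(7)): [3 0 2 1 9 5 10 8 7 4 6]
Card 1 is at position 3.

Answer: 3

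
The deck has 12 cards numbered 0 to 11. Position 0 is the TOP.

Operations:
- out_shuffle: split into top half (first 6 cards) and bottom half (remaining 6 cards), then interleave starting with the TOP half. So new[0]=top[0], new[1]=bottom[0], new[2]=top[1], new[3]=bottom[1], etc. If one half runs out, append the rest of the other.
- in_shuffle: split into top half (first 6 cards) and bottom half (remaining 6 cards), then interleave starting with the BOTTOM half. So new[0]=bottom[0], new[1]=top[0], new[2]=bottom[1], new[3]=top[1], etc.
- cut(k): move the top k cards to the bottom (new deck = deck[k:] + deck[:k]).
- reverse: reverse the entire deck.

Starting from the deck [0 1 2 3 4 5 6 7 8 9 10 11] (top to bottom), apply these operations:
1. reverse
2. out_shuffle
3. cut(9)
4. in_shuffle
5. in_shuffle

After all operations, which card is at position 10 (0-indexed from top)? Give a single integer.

Answer: 10

Derivation:
After op 1 (reverse): [11 10 9 8 7 6 5 4 3 2 1 0]
After op 2 (out_shuffle): [11 5 10 4 9 3 8 2 7 1 6 0]
After op 3 (cut(9)): [1 6 0 11 5 10 4 9 3 8 2 7]
After op 4 (in_shuffle): [4 1 9 6 3 0 8 11 2 5 7 10]
After op 5 (in_shuffle): [8 4 11 1 2 9 5 6 7 3 10 0]
Position 10: card 10.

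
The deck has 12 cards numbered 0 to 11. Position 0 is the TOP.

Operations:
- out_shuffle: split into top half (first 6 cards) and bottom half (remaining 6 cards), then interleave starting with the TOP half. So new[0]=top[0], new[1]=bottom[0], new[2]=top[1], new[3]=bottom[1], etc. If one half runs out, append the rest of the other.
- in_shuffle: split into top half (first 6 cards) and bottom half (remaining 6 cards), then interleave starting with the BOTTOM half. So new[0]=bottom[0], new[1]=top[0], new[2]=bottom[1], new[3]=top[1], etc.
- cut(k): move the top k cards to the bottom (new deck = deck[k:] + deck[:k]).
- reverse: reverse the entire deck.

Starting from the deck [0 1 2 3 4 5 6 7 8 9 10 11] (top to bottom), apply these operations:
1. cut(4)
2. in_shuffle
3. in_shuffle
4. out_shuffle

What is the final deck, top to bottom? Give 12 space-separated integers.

Answer: 1 8 10 5 7 3 4 0 2 9 11 6

Derivation:
After op 1 (cut(4)): [4 5 6 7 8 9 10 11 0 1 2 3]
After op 2 (in_shuffle): [10 4 11 5 0 6 1 7 2 8 3 9]
After op 3 (in_shuffle): [1 10 7 4 2 11 8 5 3 0 9 6]
After op 4 (out_shuffle): [1 8 10 5 7 3 4 0 2 9 11 6]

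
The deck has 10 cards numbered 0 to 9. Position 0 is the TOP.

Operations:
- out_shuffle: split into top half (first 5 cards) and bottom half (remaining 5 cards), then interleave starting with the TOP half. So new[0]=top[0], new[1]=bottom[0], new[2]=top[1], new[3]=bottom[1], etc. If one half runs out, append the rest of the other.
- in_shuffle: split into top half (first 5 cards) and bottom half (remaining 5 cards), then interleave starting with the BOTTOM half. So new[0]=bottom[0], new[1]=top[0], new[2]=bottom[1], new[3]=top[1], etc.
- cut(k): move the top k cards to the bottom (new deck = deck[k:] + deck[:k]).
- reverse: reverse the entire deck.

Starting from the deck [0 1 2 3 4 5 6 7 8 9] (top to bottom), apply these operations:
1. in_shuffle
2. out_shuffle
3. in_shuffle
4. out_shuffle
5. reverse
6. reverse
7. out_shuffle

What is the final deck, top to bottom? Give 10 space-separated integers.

After op 1 (in_shuffle): [5 0 6 1 7 2 8 3 9 4]
After op 2 (out_shuffle): [5 2 0 8 6 3 1 9 7 4]
After op 3 (in_shuffle): [3 5 1 2 9 0 7 8 4 6]
After op 4 (out_shuffle): [3 0 5 7 1 8 2 4 9 6]
After op 5 (reverse): [6 9 4 2 8 1 7 5 0 3]
After op 6 (reverse): [3 0 5 7 1 8 2 4 9 6]
After op 7 (out_shuffle): [3 8 0 2 5 4 7 9 1 6]

Answer: 3 8 0 2 5 4 7 9 1 6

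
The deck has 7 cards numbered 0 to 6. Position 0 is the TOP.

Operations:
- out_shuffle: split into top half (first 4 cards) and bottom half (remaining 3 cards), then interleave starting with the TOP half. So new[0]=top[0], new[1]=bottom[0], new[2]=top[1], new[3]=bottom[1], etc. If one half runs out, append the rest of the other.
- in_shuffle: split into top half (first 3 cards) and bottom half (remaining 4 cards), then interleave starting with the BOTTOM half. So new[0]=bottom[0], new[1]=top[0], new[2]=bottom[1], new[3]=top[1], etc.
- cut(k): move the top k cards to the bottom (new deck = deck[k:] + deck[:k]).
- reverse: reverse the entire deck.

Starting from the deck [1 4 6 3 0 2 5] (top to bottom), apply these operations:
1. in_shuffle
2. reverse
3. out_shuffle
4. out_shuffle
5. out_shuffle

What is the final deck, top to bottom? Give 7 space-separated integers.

Answer: 5 6 2 4 0 1 3

Derivation:
After op 1 (in_shuffle): [3 1 0 4 2 6 5]
After op 2 (reverse): [5 6 2 4 0 1 3]
After op 3 (out_shuffle): [5 0 6 1 2 3 4]
After op 4 (out_shuffle): [5 2 0 3 6 4 1]
After op 5 (out_shuffle): [5 6 2 4 0 1 3]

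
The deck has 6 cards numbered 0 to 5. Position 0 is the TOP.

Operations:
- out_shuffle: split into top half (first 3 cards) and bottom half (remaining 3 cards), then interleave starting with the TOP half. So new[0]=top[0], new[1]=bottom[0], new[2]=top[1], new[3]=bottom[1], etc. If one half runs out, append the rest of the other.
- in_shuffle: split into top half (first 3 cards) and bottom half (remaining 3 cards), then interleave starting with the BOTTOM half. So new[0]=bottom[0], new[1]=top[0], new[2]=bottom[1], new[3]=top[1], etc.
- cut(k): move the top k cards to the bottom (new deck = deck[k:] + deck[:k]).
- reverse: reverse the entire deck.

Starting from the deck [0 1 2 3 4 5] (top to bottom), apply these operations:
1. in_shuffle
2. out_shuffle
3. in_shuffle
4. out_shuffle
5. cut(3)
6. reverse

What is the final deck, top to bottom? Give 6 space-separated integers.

After op 1 (in_shuffle): [3 0 4 1 5 2]
After op 2 (out_shuffle): [3 1 0 5 4 2]
After op 3 (in_shuffle): [5 3 4 1 2 0]
After op 4 (out_shuffle): [5 1 3 2 4 0]
After op 5 (cut(3)): [2 4 0 5 1 3]
After op 6 (reverse): [3 1 5 0 4 2]

Answer: 3 1 5 0 4 2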